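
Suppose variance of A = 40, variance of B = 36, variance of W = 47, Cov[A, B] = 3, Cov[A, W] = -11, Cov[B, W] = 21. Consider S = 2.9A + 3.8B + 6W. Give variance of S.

variance of S = 3189.16

variance of S = a²·variance of A + b²·variance of B + c²·variance of W + 2ab·Cov[A, B] + 2ac·Cov[A, W] + 2bc·Cov[B, W], with a = 2.9, b = 3.8, c = 6.
= 336.4 + 519.84 + 1692 + 66.12 + (-382.8) + 957.6
= 3189.16.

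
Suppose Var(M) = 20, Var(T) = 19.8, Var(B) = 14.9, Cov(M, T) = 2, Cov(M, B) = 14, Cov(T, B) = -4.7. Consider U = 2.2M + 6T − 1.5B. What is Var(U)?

Var(U) = a²·Var(M) + b²·Var(T) + c²·Var(B) + 2ab·Cov(M, T) + 2ac·Cov(M, B) + 2bc·Cov(T, B), with a = 2.2, b = 6, c = -1.5.
= 96.8 + 712.8 + 33.525 + 52.8 + (-92.4) + 84.6
= 888.125.

Var(U) = 888.125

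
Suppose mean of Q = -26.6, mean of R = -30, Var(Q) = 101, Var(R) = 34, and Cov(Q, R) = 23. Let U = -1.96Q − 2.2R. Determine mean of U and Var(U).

mean of U = (-1.96)·mean of Q + (-2.2)·mean of R = (-1.96)·(-26.6) + (-2.2)·(-30) = 118.136.
Var(U) = a²·Var(Q) + b²·Var(R) + 2ab·Cov(Q, R) with a = -1.96, b = -2.2.
= (-1.96)²·101 + (-2.2)²·34 + 2·(-1.96)·(-2.2)·23
= 388.0016 + 164.56 + 198.352 = 750.9136.

mean of U = 118.136, Var(U) = 750.9136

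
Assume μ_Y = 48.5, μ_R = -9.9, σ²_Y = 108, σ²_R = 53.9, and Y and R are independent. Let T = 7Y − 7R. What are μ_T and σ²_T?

μ_T = 408.8, σ²_T = 7933.1

μ_T = 7·μ_Y + (-7)·μ_R = 7·48.5 + (-7)·(-9.9) = 408.8.
σ²_T = a²·σ²_Y + b²·σ²_R + 2ab·Cov(Y, R) with a = 7, b = -7.
Independence gives Cov(Y, R) = 0.
= 7²·108 + (-7)²·53.9 + 2·7·(-7)·0
= 5292 + 2641.1 + 0 = 7933.1.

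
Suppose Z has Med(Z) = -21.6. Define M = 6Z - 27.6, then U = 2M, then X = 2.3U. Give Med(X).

Med(M) = 6·(-21.6) + (-27.6) = -157.2.
Med(U) = 2·(-157.2) = -314.4.
Med(X) = 2.3·(-314.4) = -723.12.

Med(X) = -723.12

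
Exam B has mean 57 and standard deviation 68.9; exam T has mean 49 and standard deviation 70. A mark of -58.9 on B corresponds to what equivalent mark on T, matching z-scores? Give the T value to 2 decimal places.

z = (-58.9 − 57)/68.9 ≈ -1.6821.
T = 49 + z·70 = 49 + (-58.9 − 57)·70/68.9 ≈ -68.75.

T = -68.75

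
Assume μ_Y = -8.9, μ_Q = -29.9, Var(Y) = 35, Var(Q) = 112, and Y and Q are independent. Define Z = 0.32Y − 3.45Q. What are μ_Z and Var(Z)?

μ_Z = 100.307, Var(Z) = 1336.664

μ_Z = 0.32·μ_Y + (-3.45)·μ_Q = 0.32·(-8.9) + (-3.45)·(-29.9) = 100.307.
Var(Z) = a²·Var(Y) + b²·Var(Q) + 2ab·Cov(Y, Q) with a = 0.32, b = -3.45.
Independence gives Cov(Y, Q) = 0.
= 0.32²·35 + (-3.45)²·112 + 2·0.32·(-3.45)·0
= 3.584 + 1333.08 + 0 = 1336.664.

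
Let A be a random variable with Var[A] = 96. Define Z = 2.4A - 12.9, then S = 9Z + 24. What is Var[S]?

Var[Z] = 2.4²·96 = 552.96.
Var[S] = 9²·552.96 = 44789.76.

Var[S] = 44789.76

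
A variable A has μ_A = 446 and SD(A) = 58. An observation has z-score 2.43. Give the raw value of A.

A = 586.94

A = μ_A + z·SD(A) = 446 + 2.43·58 = 586.94.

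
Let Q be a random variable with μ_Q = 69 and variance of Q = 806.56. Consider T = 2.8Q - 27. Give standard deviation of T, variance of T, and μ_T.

T = 2.8Q - 27 is linear with a = 2.8, b = -27.
standard deviation of Q = √806.56 = 28.4.
standard deviation of T = |a|·standard deviation of Q = |2.8|·28.4 = 79.52.
variance of T = a²·variance of Q = 2.8²·806.56 = 6323.4304 (the additive constant -27 does not affect variance).
μ_T = a·μ_Q + b = 2.8·69 + (-27) = 166.2.

standard deviation of T = 79.52, variance of T = 6323.4304, μ_T = 166.2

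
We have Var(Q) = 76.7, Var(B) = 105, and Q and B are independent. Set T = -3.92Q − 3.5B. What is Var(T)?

Var(T) = a²·Var(Q) + b²·Var(B) + 2ab·Cov(Q, B) with a = -3.92, b = -3.5.
Independence gives Cov(Q, B) = 0.
= (-3.92)²·76.7 + (-3.5)²·105 + 2·(-3.92)·(-3.5)·0
= 1178.60288 + 1286.25 + 0 = 2464.85288.

Var(T) = 2464.85288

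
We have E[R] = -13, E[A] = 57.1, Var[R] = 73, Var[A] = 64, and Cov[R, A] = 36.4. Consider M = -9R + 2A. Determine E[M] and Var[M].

E[M] = 231.2, Var[M] = 4858.6

E[M] = (-9)·E[R] + 2·E[A] = (-9)·(-13) + 2·57.1 = 231.2.
Var[M] = a²·Var[R] + b²·Var[A] + 2ab·Cov[R, A] with a = -9, b = 2.
= (-9)²·73 + 2²·64 + 2·(-9)·2·36.4
= 5913 + 256 + (-1310.4) = 4858.6.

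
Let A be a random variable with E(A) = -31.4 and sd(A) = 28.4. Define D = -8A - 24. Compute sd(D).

sd(D) = 227.2

D = -8A - 24 is linear with a = -8, b = -24.
sd(D) = |a|·sd(A) = |-8|·28.4 = 227.2.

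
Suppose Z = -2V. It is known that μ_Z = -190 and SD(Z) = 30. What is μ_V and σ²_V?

μ_V = 95, σ²_V = 225

From Z = -2V: μ_Z = a·μ_V + b, so μ_V = (μ_Z − b)/a = (-190 − 0)/(-2) = 95.
σ²_Z = 30² = 900.
σ²_Z = a²·σ²_V, so σ²_V = 900/(-2)² = 225.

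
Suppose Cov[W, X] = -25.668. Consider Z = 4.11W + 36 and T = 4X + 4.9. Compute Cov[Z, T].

Cov[Z, T] = a·c·Cov[W, X] = 4.11·4·(-25.668) = -421.98192. Additive constants drop out.

Cov[Z, T] = -421.98192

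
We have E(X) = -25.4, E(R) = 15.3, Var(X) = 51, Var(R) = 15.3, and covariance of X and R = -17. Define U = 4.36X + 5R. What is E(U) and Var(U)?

E(U) = -34.244, Var(U) = 610.7896

E(U) = 4.36·E(X) + 5·E(R) = 4.36·(-25.4) + 5·15.3 = -34.244.
Var(U) = a²·Var(X) + b²·Var(R) + 2ab·covariance of X and R with a = 4.36, b = 5.
= 4.36²·51 + 5²·15.3 + 2·4.36·5·(-17)
= 969.4896 + 382.5 + (-741.2) = 610.7896.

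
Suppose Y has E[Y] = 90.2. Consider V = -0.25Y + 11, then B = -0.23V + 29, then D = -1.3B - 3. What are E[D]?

E[D] = -44.15345

E[V] = (-0.25)·90.2 + 11 = -11.55.
E[B] = (-0.23)·(-11.55) + 29 = 31.6565.
E[D] = (-1.3)·31.6565 + (-3) = -44.15345.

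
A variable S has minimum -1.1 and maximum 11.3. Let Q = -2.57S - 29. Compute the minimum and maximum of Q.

min(Q) = -58.041, max(Q) = -26.173

a = -2.57 < 0, so order reverses: min(Q) = a·max(S)+b = (-2.57)·11.3 + (-29) = -58.041; max(Q) = a·min(S)+b = (-2.57)·(-1.1) + (-29) = -26.173.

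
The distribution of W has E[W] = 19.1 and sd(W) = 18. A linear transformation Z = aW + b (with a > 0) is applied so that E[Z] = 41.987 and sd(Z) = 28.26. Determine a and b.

a = 1.57, b = 12

sd(Z) = a·sd(W) (a > 0), so a = 28.26/18 = 1.57.
E[Z] = a·E[W] + b, so b = 41.987 − 1.57·19.1 = 12.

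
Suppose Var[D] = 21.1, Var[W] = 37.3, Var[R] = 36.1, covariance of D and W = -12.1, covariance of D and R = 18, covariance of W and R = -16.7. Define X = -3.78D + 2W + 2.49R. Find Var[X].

Var[X] = 352.28965

Var[X] = a²·Var[D] + b²·Var[W] + c²·Var[R] + 2ab·covariance of D and W + 2ac·covariance of D and R + 2bc·covariance of W and R, with a = -3.78, b = 2, c = 2.49.
= 301.48524 + 149.2 + 223.82361 + 182.952 + (-338.8392) + (-166.332)
= 352.28965.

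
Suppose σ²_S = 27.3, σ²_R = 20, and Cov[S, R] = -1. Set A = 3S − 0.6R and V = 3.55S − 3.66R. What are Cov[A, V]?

By bilinearity, Cov[A, V] = ac·σ²_S + bd·σ²_R + (ad+bc)·Cov[S, R], with a=3, b=-0.6, c=3.55, d=-3.66.
ac·σ²_S = 3·3.55·27.3 = 290.745
bd·σ²_R = (-0.6)·(-3.66)·20 = 43.92
(ad+bc)·Cov[S, R] = (-13.11)·(-1) = 13.11
Cov[A, V] = 290.745 + 43.92 + 13.11 = 347.775.

Cov[A, V] = 347.775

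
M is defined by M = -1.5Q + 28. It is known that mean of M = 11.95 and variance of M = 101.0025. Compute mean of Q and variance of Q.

mean of Q = 10.7, variance of Q = 44.89

From M = -1.5Q + 28: mean of M = a·mean of Q + b, so mean of Q = (mean of M − b)/a = (11.95 − 28)/(-1.5) = 10.7.
variance of M = a²·variance of Q, so variance of Q = 101.0025/(-1.5)² = 44.89.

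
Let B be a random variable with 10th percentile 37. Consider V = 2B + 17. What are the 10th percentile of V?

10th percentile of V = 91

Since a = 2 > 0 the transformation is increasing, so the 10th percentile of V = a·(P_{10} of B) + b = 2·37 + 17 = 91.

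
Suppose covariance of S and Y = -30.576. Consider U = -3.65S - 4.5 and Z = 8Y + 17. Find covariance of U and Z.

covariance of U and Z = 892.8192

covariance of U and Z = a·c·covariance of S and Y = (-3.65)·8·(-30.576) = 892.8192. Additive constants drop out.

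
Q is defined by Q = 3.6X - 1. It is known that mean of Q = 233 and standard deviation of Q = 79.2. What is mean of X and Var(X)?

From Q = 3.6X - 1: mean of Q = a·mean of X + b, so mean of X = (mean of Q − b)/a = (233 − (-1))/3.6 = 65.
Var(Q) = 79.2² = 6272.64.
Var(Q) = a²·Var(X), so Var(X) = 6272.64/3.6² = 484.

mean of X = 65, Var(X) = 484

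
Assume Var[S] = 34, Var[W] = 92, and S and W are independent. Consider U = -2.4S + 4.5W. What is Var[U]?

Var[U] = 2058.84

Var[U] = a²·Var[S] + b²·Var[W] + 2ab·covariance of S and W with a = -2.4, b = 4.5.
Independence gives covariance of S and W = 0.
= (-2.4)²·34 + 4.5²·92 + 2·(-2.4)·4.5·0
= 195.84 + 1863 + 0 = 2058.84.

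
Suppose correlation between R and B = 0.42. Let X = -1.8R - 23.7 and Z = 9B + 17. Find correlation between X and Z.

correlation between X and Z = -0.42

Linear rescalings preserve |correlation|; the slopes -1.8 and 9 have opposite signs, so the correlation flips sign: correlation between X and Z = −correlation between R and B = -0.42.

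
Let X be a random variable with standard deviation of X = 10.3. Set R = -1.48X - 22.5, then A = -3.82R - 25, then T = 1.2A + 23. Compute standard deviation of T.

standard deviation of R = |-1.48|·10.3 = 15.244.
standard deviation of A = |-3.82|·15.244 = 58.23208.
standard deviation of T = |1.2|·58.23208 = 69.878496.

standard deviation of T = 69.878496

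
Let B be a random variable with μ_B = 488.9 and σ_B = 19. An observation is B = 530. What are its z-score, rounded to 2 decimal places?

z = 2.16

z = (B − μ_B) / σ_B = (530 − 488.9) / 19 ≈ 2.16.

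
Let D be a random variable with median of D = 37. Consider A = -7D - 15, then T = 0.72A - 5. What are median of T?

median of T = -202.28

median of A = (-7)·37 + (-15) = -274.
median of T = 0.72·(-274) + (-5) = -202.28.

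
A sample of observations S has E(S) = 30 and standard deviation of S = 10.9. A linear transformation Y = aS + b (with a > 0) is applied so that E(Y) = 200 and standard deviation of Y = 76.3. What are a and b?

standard deviation of Y = a·standard deviation of S (a > 0), so a = 76.3/10.9 = 7.
E(Y) = a·E(S) + b, so b = 200 − 7·30 = -10.

a = 7, b = -10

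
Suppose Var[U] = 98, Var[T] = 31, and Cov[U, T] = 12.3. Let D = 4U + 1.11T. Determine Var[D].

Var[D] = a²·Var[U] + b²·Var[T] + 2ab·Cov[U, T] with a = 4, b = 1.11.
= 4²·98 + 1.11²·31 + 2·4·1.11·12.3
= 1568 + 38.1951 + 109.224 = 1715.4191.

Var[D] = 1715.4191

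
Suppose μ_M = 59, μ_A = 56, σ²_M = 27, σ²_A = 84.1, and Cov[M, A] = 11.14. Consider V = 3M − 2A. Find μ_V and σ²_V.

μ_V = 65, σ²_V = 445.72

μ_V = 3·μ_M + (-2)·μ_A = 3·59 + (-2)·56 = 65.
σ²_V = a²·σ²_M + b²·σ²_A + 2ab·Cov[M, A] with a = 3, b = -2.
= 3²·27 + (-2)²·84.1 + 2·3·(-2)·11.14
= 243 + 336.4 + (-133.68) = 445.72.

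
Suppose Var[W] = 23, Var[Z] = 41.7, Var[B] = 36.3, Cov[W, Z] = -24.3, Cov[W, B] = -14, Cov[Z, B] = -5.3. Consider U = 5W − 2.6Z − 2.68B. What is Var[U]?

Var[U] = a²·Var[W] + b²·Var[Z] + c²·Var[B] + 2ab·Cov[W, Z] + 2ac·Cov[W, B] + 2bc·Cov[Z, B], with a = 5, b = -2.6, c = -2.68.
= 575 + 281.892 + 260.72112 + 631.8 + 375.2 + (-73.8608)
= 2050.75232.

Var[U] = 2050.75232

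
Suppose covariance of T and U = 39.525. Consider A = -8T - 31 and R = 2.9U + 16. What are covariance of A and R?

covariance of A and R = a·c·covariance of T and U = (-8)·2.9·39.525 = -916.98. Additive constants drop out.

covariance of A and R = -916.98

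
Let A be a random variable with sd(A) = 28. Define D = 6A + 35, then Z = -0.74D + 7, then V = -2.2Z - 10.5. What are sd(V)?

sd(D) = |6|·28 = 168.
sd(Z) = |-0.74|·168 = 124.32.
sd(V) = |-2.2|·124.32 = 273.504.

sd(V) = 273.504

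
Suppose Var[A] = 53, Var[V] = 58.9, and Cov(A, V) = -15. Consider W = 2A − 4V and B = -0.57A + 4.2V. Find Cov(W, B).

Cov(W, B) = -1210.14

By bilinearity, Cov(W, B) = ac·Var[A] + bd·Var[V] + (ad+bc)·Cov(A, V), with a=2, b=-4, c=-0.57, d=4.2.
ac·Var[A] = 2·(-0.57)·53 = -60.42
bd·Var[V] = (-4)·4.2·58.9 = -989.52
(ad+bc)·Cov(A, V) = (10.68)·(-15) = -160.2
Cov(W, B) = -60.42 + (-989.52) + (-160.2) = -1210.14.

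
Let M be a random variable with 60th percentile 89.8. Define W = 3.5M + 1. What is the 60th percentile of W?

Since a = 3.5 > 0 the transformation is increasing, so the 60th percentile of W = a·(P_{60} of M) + b = 3.5·89.8 + 1 = 315.3.

60th percentile of W = 315.3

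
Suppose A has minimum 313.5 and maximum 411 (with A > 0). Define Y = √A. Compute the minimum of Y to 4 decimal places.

min(Y) = 17.7059

√A is increasing on this domain, so min(Y) comes from min(A) = 313.5: min(Y) = √(313.5) ≈ 17.7059.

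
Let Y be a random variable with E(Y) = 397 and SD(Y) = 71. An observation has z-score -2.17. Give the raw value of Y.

Y = 242.93

Y = E(Y) + z·SD(Y) = 397 + (-2.17)·71 = 242.93.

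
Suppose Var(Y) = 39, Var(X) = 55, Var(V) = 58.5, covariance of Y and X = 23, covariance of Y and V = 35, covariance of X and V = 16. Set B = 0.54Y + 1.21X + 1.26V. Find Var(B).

Var(B) = a²·Var(Y) + b²·Var(X) + c²·Var(V) + 2ab·covariance of Y and X + 2ac·covariance of Y and V + 2bc·covariance of X and V, with a = 0.54, b = 1.21, c = 1.26.
= 11.3724 + 80.5255 + 92.8746 + 30.0564 + 47.628 + 48.7872
= 311.2441.

Var(B) = 311.2441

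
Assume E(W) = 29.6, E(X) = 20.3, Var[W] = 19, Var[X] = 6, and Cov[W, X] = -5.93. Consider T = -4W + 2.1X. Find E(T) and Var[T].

E(T) = (-4)·E(W) + 2.1·E(X) = (-4)·29.6 + 2.1·20.3 = -75.77.
Var[T] = a²·Var[W] + b²·Var[X] + 2ab·Cov[W, X] with a = -4, b = 2.1.
= (-4)²·19 + 2.1²·6 + 2·(-4)·2.1·(-5.93)
= 304 + 26.46 + 99.624 = 430.084.

E(T) = -75.77, Var[T] = 430.084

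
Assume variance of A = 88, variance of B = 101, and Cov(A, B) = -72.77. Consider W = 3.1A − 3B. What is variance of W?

variance of W = 3108.202

variance of W = a²·variance of A + b²·variance of B + 2ab·Cov(A, B) with a = 3.1, b = -3.
= 3.1²·88 + (-3)²·101 + 2·3.1·(-3)·(-72.77)
= 845.68 + 909 + 1353.522 = 3108.202.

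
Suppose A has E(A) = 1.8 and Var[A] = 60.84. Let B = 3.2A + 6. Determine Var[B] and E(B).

B = 3.2A + 6 is linear with a = 3.2, b = 6.
Var[B] = a²·Var[A] = 3.2²·60.84 = 623.0016 (the additive constant 6 does not affect variance).
E(B) = a·E(A) + b = 3.2·1.8 + 6 = 11.76.

Var[B] = 623.0016, E(B) = 11.76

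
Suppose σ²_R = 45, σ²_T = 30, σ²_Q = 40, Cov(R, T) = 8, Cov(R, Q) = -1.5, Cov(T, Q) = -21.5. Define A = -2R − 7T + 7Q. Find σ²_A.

σ²_A = a²·σ²_R + b²·σ²_T + c²·σ²_Q + 2ab·Cov(R, T) + 2ac·Cov(R, Q) + 2bc·Cov(T, Q), with a = -2, b = -7, c = 7.
= 180 + 1470 + 1960 + 224 + 42 + 2107
= 5983.

σ²_A = 5983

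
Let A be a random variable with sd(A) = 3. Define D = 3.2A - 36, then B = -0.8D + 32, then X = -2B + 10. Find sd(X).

sd(D) = |3.2|·3 = 9.6.
sd(B) = |-0.8|·9.6 = 7.68.
sd(X) = |-2|·7.68 = 15.36.

sd(X) = 15.36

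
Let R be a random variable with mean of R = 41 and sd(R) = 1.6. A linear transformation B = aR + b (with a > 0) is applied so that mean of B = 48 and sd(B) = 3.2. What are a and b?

a = 2, b = -34

sd(B) = a·sd(R) (a > 0), so a = 3.2/1.6 = 2.
mean of B = a·mean of R + b, so b = 48 − 2·41 = -34.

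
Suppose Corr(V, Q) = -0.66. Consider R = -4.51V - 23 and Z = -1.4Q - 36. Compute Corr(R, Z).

Linear rescalings preserve correlation up to sign; here the slopes -4.51 and -1.4 have the same sign, so Corr(R, Z) = Corr(V, Q) = -0.66.

Corr(R, Z) = -0.66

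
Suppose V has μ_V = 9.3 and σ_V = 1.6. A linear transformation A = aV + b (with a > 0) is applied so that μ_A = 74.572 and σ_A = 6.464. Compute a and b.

a = 4.04, b = 37

σ_A = a·σ_V (a > 0), so a = 6.464/1.6 = 4.04.
μ_A = a·μ_V + b, so b = 74.572 − 4.04·9.3 = 37.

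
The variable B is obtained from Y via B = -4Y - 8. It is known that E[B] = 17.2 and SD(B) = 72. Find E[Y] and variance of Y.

E[Y] = -6.3, variance of Y = 324

From B = -4Y - 8: E[B] = a·E[Y] + b, so E[Y] = (E[B] − b)/a = (17.2 − (-8))/(-4) = -6.3.
variance of B = 72² = 5184.
variance of B = a²·variance of Y, so variance of Y = 5184/(-4)² = 324.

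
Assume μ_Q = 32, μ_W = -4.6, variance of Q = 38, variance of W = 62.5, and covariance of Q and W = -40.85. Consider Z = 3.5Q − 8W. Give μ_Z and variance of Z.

μ_Z = 148.8, variance of Z = 6753.1

μ_Z = 3.5·μ_Q + (-8)·μ_W = 3.5·32 + (-8)·(-4.6) = 148.8.
variance of Z = a²·variance of Q + b²·variance of W + 2ab·covariance of Q and W with a = 3.5, b = -8.
= 3.5²·38 + (-8)²·62.5 + 2·3.5·(-8)·(-40.85)
= 465.5 + 4000 + 2287.6 = 6753.1.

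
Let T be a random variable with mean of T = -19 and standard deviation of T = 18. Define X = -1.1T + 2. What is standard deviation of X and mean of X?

standard deviation of X = 19.8, mean of X = 22.9

X = -1.1T + 2 is linear with a = -1.1, b = 2.
standard deviation of X = |a|·standard deviation of T = |-1.1|·18 = 19.8.
mean of X = a·mean of T + b = (-1.1)·(-19) + 2 = 22.9.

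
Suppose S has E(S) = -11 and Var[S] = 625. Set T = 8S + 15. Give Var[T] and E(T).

T = 8S + 15 is linear with a = 8, b = 15.
Var[T] = a²·Var[S] = 8²·625 = 40000 (the additive constant 15 does not affect variance).
E(T) = a·E(S) + b = 8·(-11) + 15 = -73.

Var[T] = 40000, E(T) = -73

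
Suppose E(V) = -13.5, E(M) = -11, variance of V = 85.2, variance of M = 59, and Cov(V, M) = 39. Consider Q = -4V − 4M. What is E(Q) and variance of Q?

E(Q) = 98, variance of Q = 3555.2

E(Q) = (-4)·E(V) + (-4)·E(M) = (-4)·(-13.5) + (-4)·(-11) = 98.
variance of Q = a²·variance of V + b²·variance of M + 2ab·Cov(V, M) with a = -4, b = -4.
= (-4)²·85.2 + (-4)²·59 + 2·(-4)·(-4)·39
= 1363.2 + 944 + 1248 = 3555.2.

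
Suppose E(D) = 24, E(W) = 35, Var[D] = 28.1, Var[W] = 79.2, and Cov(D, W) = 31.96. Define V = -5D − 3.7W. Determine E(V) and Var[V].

E(V) = -249.5, Var[V] = 2969.268

E(V) = (-5)·E(D) + (-3.7)·E(W) = (-5)·24 + (-3.7)·35 = -249.5.
Var[V] = a²·Var[D] + b²·Var[W] + 2ab·Cov(D, W) with a = -5, b = -3.7.
= (-5)²·28.1 + (-3.7)²·79.2 + 2·(-5)·(-3.7)·31.96
= 702.5 + 1084.248 + 1182.52 = 2969.268.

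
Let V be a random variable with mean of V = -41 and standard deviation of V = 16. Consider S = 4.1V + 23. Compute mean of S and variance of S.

S = 4.1V + 23 is linear with a = 4.1, b = 23.
mean of S = a·mean of V + b = 4.1·(-41) + 23 = -145.1.
variance of V = 16² = 256.
variance of S = a²·variance of V = 4.1²·256 = 4303.36 (the additive constant 23 does not affect variance).

mean of S = -145.1, variance of S = 4303.36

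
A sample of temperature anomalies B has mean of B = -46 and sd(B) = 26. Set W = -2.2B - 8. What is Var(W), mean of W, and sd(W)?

Var(W) = 3271.84, mean of W = 93.2, sd(W) = 57.2

W = -2.2B - 8 is linear with a = -2.2, b = -8.
Var(B) = 26² = 676.
Var(W) = a²·Var(B) = (-2.2)²·676 = 3271.84 (the additive constant -8 does not affect variance).
mean of W = a·mean of B + b = (-2.2)·(-46) + (-8) = 93.2.
sd(W) = |a|·sd(B) = |-2.2|·26 = 57.2.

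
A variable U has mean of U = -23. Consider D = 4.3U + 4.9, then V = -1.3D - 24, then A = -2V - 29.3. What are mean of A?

mean of A = -225.7

mean of D = 4.3·(-23) + 4.9 = -94.
mean of V = (-1.3)·(-94) + (-24) = 98.2.
mean of A = (-2)·98.2 + (-29.3) = -225.7.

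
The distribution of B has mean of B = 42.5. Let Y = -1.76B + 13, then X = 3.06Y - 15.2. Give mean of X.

mean of X = -204.308

mean of Y = (-1.76)·42.5 + 13 = -61.8.
mean of X = 3.06·(-61.8) + (-15.2) = -204.308.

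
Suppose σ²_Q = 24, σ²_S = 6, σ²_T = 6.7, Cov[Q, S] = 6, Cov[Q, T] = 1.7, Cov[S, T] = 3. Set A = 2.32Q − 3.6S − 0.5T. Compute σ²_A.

σ²_A = a²·σ²_Q + b²·σ²_S + c²·σ²_T + 2ab·Cov[Q, S] + 2ac·Cov[Q, T] + 2bc·Cov[S, T], with a = 2.32, b = -3.6, c = -0.5.
= 129.1776 + 77.76 + 1.675 + (-100.224) + (-3.944) + 10.8
= 115.2446.

σ²_A = 115.2446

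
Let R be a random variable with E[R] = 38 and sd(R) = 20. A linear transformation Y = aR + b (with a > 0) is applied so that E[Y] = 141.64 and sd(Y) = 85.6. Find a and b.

a = 4.28, b = -21

sd(Y) = a·sd(R) (a > 0), so a = 85.6/20 = 4.28.
E[Y] = a·E[R] + b, so b = 141.64 − 4.28·38 = -21.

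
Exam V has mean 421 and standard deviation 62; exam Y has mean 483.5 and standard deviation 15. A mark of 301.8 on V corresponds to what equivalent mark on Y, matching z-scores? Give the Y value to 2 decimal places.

z = (301.8 − 421)/62 ≈ -1.9226.
Y = 483.5 + z·15 = 483.5 + (301.8 − 421)·15/62 ≈ 454.66.

Y = 454.66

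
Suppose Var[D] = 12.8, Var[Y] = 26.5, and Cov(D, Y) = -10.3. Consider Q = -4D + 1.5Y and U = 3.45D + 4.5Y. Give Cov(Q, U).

Cov(Q, U) = 134.3325

By bilinearity, Cov(Q, U) = ac·Var[D] + bd·Var[Y] + (ad+bc)·Cov(D, Y), with a=-4, b=1.5, c=3.45, d=4.5.
ac·Var[D] = (-4)·3.45·12.8 = -176.64
bd·Var[Y] = 1.5·4.5·26.5 = 178.875
(ad+bc)·Cov(D, Y) = (-12.825)·(-10.3) = 132.0975
Cov(Q, U) = -176.64 + 178.875 + 132.0975 = 134.3325.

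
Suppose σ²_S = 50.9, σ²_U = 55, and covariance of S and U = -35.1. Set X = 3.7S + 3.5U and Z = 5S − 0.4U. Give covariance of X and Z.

covariance of X and Z = 302.348

By bilinearity, covariance of X and Z = ac·σ²_S + bd·σ²_U + (ad+bc)·covariance of S and U, with a=3.7, b=3.5, c=5, d=-0.4.
ac·σ²_S = 3.7·5·50.9 = 941.65
bd·σ²_U = 3.5·(-0.4)·55 = -77
(ad+bc)·covariance of S and U = (16.02)·(-35.1) = -562.302
covariance of X and Z = 941.65 + (-77) + (-562.302) = 302.348.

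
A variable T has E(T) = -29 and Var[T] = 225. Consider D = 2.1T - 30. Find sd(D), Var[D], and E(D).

sd(D) = 31.5, Var[D] = 992.25, E(D) = -90.9

D = 2.1T - 30 is linear with a = 2.1, b = -30.
sd(T) = √225 = 15.
sd(D) = |a|·sd(T) = |2.1|·15 = 31.5.
Var[D] = a²·Var[T] = 2.1²·225 = 992.25 (the additive constant -30 does not affect variance).
E(D) = a·E(T) + b = 2.1·(-29) + (-30) = -90.9.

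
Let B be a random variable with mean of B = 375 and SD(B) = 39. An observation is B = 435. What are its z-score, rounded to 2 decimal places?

z = 1.54

z = (B − mean of B) / SD(B) = (435 − 375) / 39 ≈ 1.54.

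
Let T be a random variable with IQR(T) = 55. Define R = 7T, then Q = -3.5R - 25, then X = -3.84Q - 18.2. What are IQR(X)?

IQR(X) = 5174.4

IQR(R) = |7|·55 = 385.
IQR(Q) = |-3.5|·385 = 1347.5.
IQR(X) = |-3.84|·1347.5 = 5174.4.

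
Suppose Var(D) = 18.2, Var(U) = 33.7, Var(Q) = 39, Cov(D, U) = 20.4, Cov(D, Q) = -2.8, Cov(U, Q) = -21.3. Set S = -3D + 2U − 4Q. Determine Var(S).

Var(S) = 951.4

Var(S) = a²·Var(D) + b²·Var(U) + c²·Var(Q) + 2ab·Cov(D, U) + 2ac·Cov(D, Q) + 2bc·Cov(U, Q), with a = -3, b = 2, c = -4.
= 163.8 + 134.8 + 624 + (-244.8) + (-67.2) + 340.8
= 951.4.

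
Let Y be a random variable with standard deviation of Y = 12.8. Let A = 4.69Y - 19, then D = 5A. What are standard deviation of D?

standard deviation of A = |4.69|·12.8 = 60.032.
standard deviation of D = |5|·60.032 = 300.16.

standard deviation of D = 300.16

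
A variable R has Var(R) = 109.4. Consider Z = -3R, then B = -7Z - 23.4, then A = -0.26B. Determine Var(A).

Var(A) = 3261.38904

Var(Z) = (-3)²·109.4 = 984.6.
Var(B) = (-7)²·984.6 = 48245.4.
Var(A) = (-0.26)²·48245.4 = 3261.38904.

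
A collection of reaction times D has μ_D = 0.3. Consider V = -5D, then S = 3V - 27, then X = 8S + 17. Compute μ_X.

μ_X = -235

μ_V = (-5)·0.3 = -1.5.
μ_S = 3·(-1.5) + (-27) = -31.5.
μ_X = 8·(-31.5) + 17 = -235.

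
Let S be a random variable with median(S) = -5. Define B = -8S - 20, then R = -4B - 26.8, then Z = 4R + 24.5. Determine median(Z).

median(Z) = -402.7

median(B) = (-8)·(-5) + (-20) = 20.
median(R) = (-4)·20 + (-26.8) = -106.8.
median(Z) = 4·(-106.8) + 24.5 = -402.7.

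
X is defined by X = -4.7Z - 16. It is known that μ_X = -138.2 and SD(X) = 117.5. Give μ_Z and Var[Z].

From X = -4.7Z - 16: μ_X = a·μ_Z + b, so μ_Z = (μ_X − b)/a = (-138.2 − (-16))/(-4.7) = 26.
Var[X] = 117.5² = 13806.25.
Var[X] = a²·Var[Z], so Var[Z] = 13806.25/(-4.7)² = 625.

μ_Z = 26, Var[Z] = 625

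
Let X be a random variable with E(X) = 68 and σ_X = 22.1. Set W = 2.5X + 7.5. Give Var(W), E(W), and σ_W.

W = 2.5X + 7.5 is linear with a = 2.5, b = 7.5.
Var(X) = 22.1² = 488.41.
Var(W) = a²·Var(X) = 2.5²·488.41 = 3052.5625 (the additive constant 7.5 does not affect variance).
E(W) = a·E(X) + b = 2.5·68 + 7.5 = 177.5.
σ_W = |a|·σ_X = |2.5|·22.1 = 55.25.

Var(W) = 3052.5625, E(W) = 177.5, σ_W = 55.25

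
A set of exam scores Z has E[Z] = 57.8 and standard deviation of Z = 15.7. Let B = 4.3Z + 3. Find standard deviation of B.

B = 4.3Z + 3 is linear with a = 4.3, b = 3.
standard deviation of B = |a|·standard deviation of Z = |4.3|·15.7 = 67.51.

standard deviation of B = 67.51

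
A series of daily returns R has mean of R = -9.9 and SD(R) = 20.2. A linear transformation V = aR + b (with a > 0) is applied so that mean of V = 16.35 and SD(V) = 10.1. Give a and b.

a = 0.5, b = 21.3

SD(V) = a·SD(R) (a > 0), so a = 10.1/20.2 = 0.5.
mean of V = a·mean of R + b, so b = 16.35 − 0.5·(-9.9) = 21.3.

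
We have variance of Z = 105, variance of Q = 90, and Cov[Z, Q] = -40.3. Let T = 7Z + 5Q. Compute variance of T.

variance of T = a²·variance of Z + b²·variance of Q + 2ab·Cov[Z, Q] with a = 7, b = 5.
= 7²·105 + 5²·90 + 2·7·5·(-40.3)
= 5145 + 2250 + (-2821) = 4574.

variance of T = 4574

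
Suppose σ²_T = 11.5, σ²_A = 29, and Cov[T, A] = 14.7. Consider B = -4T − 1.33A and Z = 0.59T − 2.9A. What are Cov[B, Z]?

Cov[B, Z] = 243.69791

By bilinearity, Cov[B, Z] = ac·σ²_T + bd·σ²_A + (ad+bc)·Cov[T, A], with a=-4, b=-1.33, c=0.59, d=-2.9.
ac·σ²_T = (-4)·0.59·11.5 = -27.14
bd·σ²_A = (-1.33)·(-2.9)·29 = 111.853
(ad+bc)·Cov[T, A] = (10.8153)·14.7 = 158.98491
Cov[B, Z] = -27.14 + 111.853 + 158.98491 = 243.69791.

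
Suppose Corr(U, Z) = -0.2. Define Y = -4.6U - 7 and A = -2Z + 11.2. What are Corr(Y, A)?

Corr(Y, A) = -0.2

Linear rescalings preserve correlation up to sign; here the slopes -4.6 and -2 have the same sign, so Corr(Y, A) = Corr(U, Z) = -0.2.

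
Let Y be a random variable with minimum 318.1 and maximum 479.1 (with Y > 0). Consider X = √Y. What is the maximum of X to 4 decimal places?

√Y is increasing on this domain, so max(X) comes from max(Y) = 479.1: max(X) = √(479.1) ≈ 21.8884.

max(X) = 21.8884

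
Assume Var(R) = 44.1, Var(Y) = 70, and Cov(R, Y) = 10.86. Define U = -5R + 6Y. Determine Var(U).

Var(U) = 2970.9

Var(U) = a²·Var(R) + b²·Var(Y) + 2ab·Cov(R, Y) with a = -5, b = 6.
= (-5)²·44.1 + 6²·70 + 2·(-5)·6·10.86
= 1102.5 + 2520 + (-651.6) = 2970.9.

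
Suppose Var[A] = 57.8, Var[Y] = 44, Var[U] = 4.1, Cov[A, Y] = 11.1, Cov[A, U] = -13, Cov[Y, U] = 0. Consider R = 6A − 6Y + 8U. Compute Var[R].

Var[R] = 1880

Var[R] = a²·Var[A] + b²·Var[Y] + c²·Var[U] + 2ab·Cov[A, Y] + 2ac·Cov[A, U] + 2bc·Cov[Y, U], with a = 6, b = -6, c = 8.
= 2080.8 + 1584 + 262.4 + (-799.2) + (-1248) + 0
= 1880.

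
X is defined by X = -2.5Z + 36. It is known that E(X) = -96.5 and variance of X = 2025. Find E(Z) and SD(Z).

E(Z) = 53, SD(Z) = 18

From X = -2.5Z + 36: E(X) = a·E(Z) + b, so E(Z) = (E(X) − b)/a = (-96.5 − 36)/(-2.5) = 53.
SD(X) = √2025 = 45.
SD(X) = |a|·SD(Z), so SD(Z) = 45/|-2.5| = 18.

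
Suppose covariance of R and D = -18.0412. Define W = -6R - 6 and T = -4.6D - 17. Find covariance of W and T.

covariance of W and T = a·c·covariance of R and D = (-6)·(-4.6)·(-18.0412) = -497.93712. Additive constants drop out.

covariance of W and T = -497.93712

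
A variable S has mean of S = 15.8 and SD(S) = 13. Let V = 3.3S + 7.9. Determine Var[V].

V = 3.3S + 7.9 is linear with a = 3.3, b = 7.9.
Var[S] = 13² = 169.
Var[V] = a²·Var[S] = 3.3²·169 = 1840.41 (the additive constant 7.9 does not affect variance).

Var[V] = 1840.41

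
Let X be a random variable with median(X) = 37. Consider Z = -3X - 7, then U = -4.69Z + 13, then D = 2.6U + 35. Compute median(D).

median(D) = 1507.692

median(Z) = (-3)·37 + (-7) = -118.
median(U) = (-4.69)·(-118) + 13 = 566.42.
median(D) = 2.6·566.42 + 35 = 1507.692.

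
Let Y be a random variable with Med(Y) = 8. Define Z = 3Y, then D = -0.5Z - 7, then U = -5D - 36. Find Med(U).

Med(U) = 59

Med(Z) = 3·8 = 24.
Med(D) = (-0.5)·24 + (-7) = -19.
Med(U) = (-5)·(-19) + (-36) = 59.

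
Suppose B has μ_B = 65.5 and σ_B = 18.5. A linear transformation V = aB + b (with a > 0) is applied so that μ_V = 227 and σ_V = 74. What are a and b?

a = 4, b = -35

σ_V = a·σ_B (a > 0), so a = 74/18.5 = 4.
μ_V = a·μ_B + b, so b = 227 − 4·65.5 = -35.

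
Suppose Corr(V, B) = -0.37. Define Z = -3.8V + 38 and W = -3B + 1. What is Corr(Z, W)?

Corr(Z, W) = -0.37

Linear rescalings preserve correlation up to sign; here the slopes -3.8 and -3 have the same sign, so Corr(Z, W) = Corr(V, B) = -0.37.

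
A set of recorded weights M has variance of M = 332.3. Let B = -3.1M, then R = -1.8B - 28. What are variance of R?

variance of R = 10346.62572

variance of B = (-3.1)²·332.3 = 3193.403.
variance of R = (-1.8)²·3193.403 = 10346.62572.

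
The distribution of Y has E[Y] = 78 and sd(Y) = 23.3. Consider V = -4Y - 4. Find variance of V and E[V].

V = -4Y - 4 is linear with a = -4, b = -4.
variance of Y = 23.3² = 542.89.
variance of V = a²·variance of Y = (-4)²·542.89 = 8686.24 (the additive constant -4 does not affect variance).
E[V] = a·E[Y] + b = (-4)·78 + (-4) = -316.

variance of V = 8686.24, E[V] = -316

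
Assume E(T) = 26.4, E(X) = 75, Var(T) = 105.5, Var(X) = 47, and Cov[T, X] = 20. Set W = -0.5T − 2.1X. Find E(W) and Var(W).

E(W) = -170.7, Var(W) = 275.645

E(W) = (-0.5)·E(T) + (-2.1)·E(X) = (-0.5)·26.4 + (-2.1)·75 = -170.7.
Var(W) = a²·Var(T) + b²·Var(X) + 2ab·Cov[T, X] with a = -0.5, b = -2.1.
= (-0.5)²·105.5 + (-2.1)²·47 + 2·(-0.5)·(-2.1)·20
= 26.375 + 207.27 + 42 = 275.645.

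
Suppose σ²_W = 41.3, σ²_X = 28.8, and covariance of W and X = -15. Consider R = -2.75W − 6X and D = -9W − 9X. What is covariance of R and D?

By bilinearity, covariance of R and D = ac·σ²_W + bd·σ²_X + (ad+bc)·covariance of W and X, with a=-2.75, b=-6, c=-9, d=-9.
ac·σ²_W = (-2.75)·(-9)·41.3 = 1022.175
bd·σ²_X = (-6)·(-9)·28.8 = 1555.2
(ad+bc)·covariance of W and X = (78.75)·(-15) = -1181.25
covariance of R and D = 1022.175 + 1555.2 + (-1181.25) = 1396.125.

covariance of R and D = 1396.125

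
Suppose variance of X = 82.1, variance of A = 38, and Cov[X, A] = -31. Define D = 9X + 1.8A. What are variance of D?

variance of D = 5768.82

variance of D = a²·variance of X + b²·variance of A + 2ab·Cov[X, A] with a = 9, b = 1.8.
= 9²·82.1 + 1.8²·38 + 2·9·1.8·(-31)
= 6650.1 + 123.12 + (-1004.4) = 5768.82.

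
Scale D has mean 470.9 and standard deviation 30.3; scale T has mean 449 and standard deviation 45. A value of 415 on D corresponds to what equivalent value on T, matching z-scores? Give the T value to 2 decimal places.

T = 365.98

z = (415 − 470.9)/30.3 ≈ -1.8449.
T = 449 + z·45 = 449 + (415 − 470.9)·45/30.3 ≈ 365.98.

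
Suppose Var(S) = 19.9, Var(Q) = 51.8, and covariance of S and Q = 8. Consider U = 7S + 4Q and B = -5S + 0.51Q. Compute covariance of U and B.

By bilinearity, covariance of U and B = ac·Var(S) + bd·Var(Q) + (ad+bc)·covariance of S and Q, with a=7, b=4, c=-5, d=0.51.
ac·Var(S) = 7·(-5)·19.9 = -696.5
bd·Var(Q) = 4·0.51·51.8 = 105.672
(ad+bc)·covariance of S and Q = (-16.43)·8 = -131.44
covariance of U and B = -696.5 + 105.672 + (-131.44) = -722.268.

covariance of U and B = -722.268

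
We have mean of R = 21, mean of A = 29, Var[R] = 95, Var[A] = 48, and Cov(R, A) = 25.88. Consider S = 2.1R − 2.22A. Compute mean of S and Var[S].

mean of S = 2.1·mean of R + (-2.22)·mean of A = 2.1·21 + (-2.22)·29 = -20.28.
Var[S] = a²·Var[R] + b²·Var[A] + 2ab·Cov(R, A) with a = 2.1, b = -2.22.
= 2.1²·95 + (-2.22)²·48 + 2·2.1·(-2.22)·25.88
= 418.95 + 236.5632 + (-241.30512) = 414.20808.

mean of S = -20.28, Var[S] = 414.20808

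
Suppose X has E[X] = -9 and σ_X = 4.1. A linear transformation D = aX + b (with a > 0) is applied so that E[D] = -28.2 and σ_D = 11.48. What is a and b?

σ_D = a·σ_X (a > 0), so a = 11.48/4.1 = 2.8.
E[D] = a·E[X] + b, so b = -28.2 − 2.8·(-9) = -3.

a = 2.8, b = -3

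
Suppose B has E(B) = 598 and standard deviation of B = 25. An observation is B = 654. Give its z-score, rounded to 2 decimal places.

z = 2.24

z = (B − E(B)) / standard deviation of B = (654 − 598) / 25 = 2.24.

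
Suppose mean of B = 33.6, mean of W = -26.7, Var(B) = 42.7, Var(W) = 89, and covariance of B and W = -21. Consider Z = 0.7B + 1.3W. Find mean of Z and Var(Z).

mean of Z = 0.7·mean of B + 1.3·mean of W = 0.7·33.6 + 1.3·(-26.7) = -11.19.
Var(Z) = a²·Var(B) + b²·Var(W) + 2ab·covariance of B and W with a = 0.7, b = 1.3.
= 0.7²·42.7 + 1.3²·89 + 2·0.7·1.3·(-21)
= 20.923 + 150.41 + (-38.22) = 133.113.

mean of Z = -11.19, Var(Z) = 133.113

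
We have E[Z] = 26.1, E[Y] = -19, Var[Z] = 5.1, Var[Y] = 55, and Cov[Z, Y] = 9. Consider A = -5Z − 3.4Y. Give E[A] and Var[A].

E[A] = (-5)·E[Z] + (-3.4)·E[Y] = (-5)·26.1 + (-3.4)·(-19) = -65.9.
Var[A] = a²·Var[Z] + b²·Var[Y] + 2ab·Cov[Z, Y] with a = -5, b = -3.4.
= (-5)²·5.1 + (-3.4)²·55 + 2·(-5)·(-3.4)·9
= 127.5 + 635.8 + 306 = 1069.3.

E[A] = -65.9, Var[A] = 1069.3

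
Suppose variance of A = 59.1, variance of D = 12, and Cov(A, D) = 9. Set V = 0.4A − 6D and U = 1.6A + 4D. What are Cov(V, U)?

Cov(V, U) = -322.176

By bilinearity, Cov(V, U) = ac·variance of A + bd·variance of D + (ad+bc)·Cov(A, D), with a=0.4, b=-6, c=1.6, d=4.
ac·variance of A = 0.4·1.6·59.1 = 37.824
bd·variance of D = (-6)·4·12 = -288
(ad+bc)·Cov(A, D) = (-8)·9 = -72
Cov(V, U) = 37.824 + (-288) + (-72) = -322.176.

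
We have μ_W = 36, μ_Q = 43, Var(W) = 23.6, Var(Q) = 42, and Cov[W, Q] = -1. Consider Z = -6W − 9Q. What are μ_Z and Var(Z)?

μ_Z = -603, Var(Z) = 4143.6

μ_Z = (-6)·μ_W + (-9)·μ_Q = (-6)·36 + (-9)·43 = -603.
Var(Z) = a²·Var(W) + b²·Var(Q) + 2ab·Cov[W, Q] with a = -6, b = -9.
= (-6)²·23.6 + (-9)²·42 + 2·(-6)·(-9)·(-1)
= 849.6 + 3402 + (-108) = 4143.6.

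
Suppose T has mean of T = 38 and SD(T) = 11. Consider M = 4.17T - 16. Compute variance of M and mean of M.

variance of M = 2104.0569, mean of M = 142.46

M = 4.17T - 16 is linear with a = 4.17, b = -16.
variance of T = 11² = 121.
variance of M = a²·variance of T = 4.17²·121 = 2104.0569 (the additive constant -16 does not affect variance).
mean of M = a·mean of T + b = 4.17·38 + (-16) = 142.46.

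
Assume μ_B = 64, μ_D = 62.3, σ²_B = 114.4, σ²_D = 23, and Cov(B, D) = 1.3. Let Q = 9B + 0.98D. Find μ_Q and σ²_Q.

μ_Q = 637.054, σ²_Q = 9311.4212

μ_Q = 9·μ_B + 0.98·μ_D = 9·64 + 0.98·62.3 = 637.054.
σ²_Q = a²·σ²_B + b²·σ²_D + 2ab·Cov(B, D) with a = 9, b = 0.98.
= 9²·114.4 + 0.98²·23 + 2·9·0.98·1.3
= 9266.4 + 22.0892 + 22.932 = 9311.4212.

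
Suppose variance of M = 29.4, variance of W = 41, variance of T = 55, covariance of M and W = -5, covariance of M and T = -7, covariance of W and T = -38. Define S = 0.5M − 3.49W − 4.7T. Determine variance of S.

variance of S = a²·variance of M + b²·variance of W + c²·variance of T + 2ab·covariance of M and W + 2ac·covariance of M and T + 2bc·covariance of W and T, with a = 0.5, b = -3.49, c = -4.7.
= 7.35 + 499.3841 + 1214.95 + 17.45 + 32.9 + (-1246.628)
= 525.4061.

variance of S = 525.4061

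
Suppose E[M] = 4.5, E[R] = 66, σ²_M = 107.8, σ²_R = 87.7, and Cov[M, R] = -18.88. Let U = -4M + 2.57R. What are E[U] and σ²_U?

E[U] = 151.62, σ²_U = 2692.22253

E[U] = (-4)·E[M] + 2.57·E[R] = (-4)·4.5 + 2.57·66 = 151.62.
σ²_U = a²·σ²_M + b²·σ²_R + 2ab·Cov[M, R] with a = -4, b = 2.57.
= (-4)²·107.8 + 2.57²·87.7 + 2·(-4)·2.57·(-18.88)
= 1724.8 + 579.24973 + 388.1728 = 2692.22253.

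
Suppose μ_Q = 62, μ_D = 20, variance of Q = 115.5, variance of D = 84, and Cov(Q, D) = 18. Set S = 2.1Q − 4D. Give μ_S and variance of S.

μ_S = 50.2, variance of S = 1550.955

μ_S = 2.1·μ_Q + (-4)·μ_D = 2.1·62 + (-4)·20 = 50.2.
variance of S = a²·variance of Q + b²·variance of D + 2ab·Cov(Q, D) with a = 2.1, b = -4.
= 2.1²·115.5 + (-4)²·84 + 2·2.1·(-4)·18
= 509.355 + 1344 + (-302.4) = 1550.955.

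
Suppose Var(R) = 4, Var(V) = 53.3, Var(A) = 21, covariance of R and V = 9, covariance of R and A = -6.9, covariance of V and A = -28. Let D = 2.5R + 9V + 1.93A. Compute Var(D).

Var(D) = a²·Var(R) + b²·Var(V) + c²·Var(A) + 2ab·covariance of R and V + 2ac·covariance of R and A + 2bc·covariance of V and A, with a = 2.5, b = 9, c = 1.93.
= 25 + 4317.3 + 78.2229 + 405 + (-66.585) + (-972.72)
= 3786.2179.

Var(D) = 3786.2179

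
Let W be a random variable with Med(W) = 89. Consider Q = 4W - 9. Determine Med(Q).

Med(Q) = 347

A linear map preserves order up to sign, so Med(Q) = a·Med(W) + b = 4·89 + (-9) = 347.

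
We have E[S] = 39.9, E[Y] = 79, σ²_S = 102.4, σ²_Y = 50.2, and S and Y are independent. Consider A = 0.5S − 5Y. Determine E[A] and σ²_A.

E[A] = -375.05, σ²_A = 1280.6

E[A] = 0.5·E[S] + (-5)·E[Y] = 0.5·39.9 + (-5)·79 = -375.05.
σ²_A = a²·σ²_S + b²·σ²_Y + 2ab·Cov(S, Y) with a = 0.5, b = -5.
Independence gives Cov(S, Y) = 0.
= 0.5²·102.4 + (-5)²·50.2 + 2·0.5·(-5)·0
= 25.6 + 1255 + 0 = 1280.6.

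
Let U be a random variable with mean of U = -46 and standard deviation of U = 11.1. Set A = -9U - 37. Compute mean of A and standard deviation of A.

A = -9U - 37 is linear with a = -9, b = -37.
mean of A = a·mean of U + b = (-9)·(-46) + (-37) = 377.
standard deviation of A = |a|·standard deviation of U = |-9|·11.1 = 99.9.

mean of A = 377, standard deviation of A = 99.9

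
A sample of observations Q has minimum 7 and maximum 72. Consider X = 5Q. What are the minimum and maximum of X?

a = 5 > 0, so min(X) = a·min(Q)+b = 5·7 = 35 and max(X) = 5·72 = 360.

min(X) = 35, max(X) = 360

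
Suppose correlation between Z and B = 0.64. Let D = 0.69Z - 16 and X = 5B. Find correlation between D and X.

correlation between D and X = 0.64

Linear rescalings preserve correlation up to sign; here the slopes 0.69 and 5 have the same sign, so correlation between D and X = correlation between Z and B = 0.64.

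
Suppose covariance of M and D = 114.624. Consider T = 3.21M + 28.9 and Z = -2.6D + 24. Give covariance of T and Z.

covariance of T and Z = a·c·covariance of M and D = 3.21·(-2.6)·114.624 = -956.651904. Additive constants drop out.

covariance of T and Z = -956.651904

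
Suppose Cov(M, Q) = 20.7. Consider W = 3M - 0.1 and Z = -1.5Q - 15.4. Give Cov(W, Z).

Cov(W, Z) = -93.15

Cov(W, Z) = a·c·Cov(M, Q) = 3·(-1.5)·20.7 = -93.15. Additive constants drop out.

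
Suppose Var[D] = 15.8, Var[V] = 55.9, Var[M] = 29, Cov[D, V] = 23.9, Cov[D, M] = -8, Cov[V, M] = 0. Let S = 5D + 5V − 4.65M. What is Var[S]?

Var[S] = a²·Var[D] + b²·Var[V] + c²·Var[M] + 2ab·Cov[D, V] + 2ac·Cov[D, M] + 2bc·Cov[V, M], with a = 5, b = 5, c = -4.65.
= 395 + 1397.5 + 627.0525 + 1195 + 372 + 0
= 3986.5525.

Var[S] = 3986.5525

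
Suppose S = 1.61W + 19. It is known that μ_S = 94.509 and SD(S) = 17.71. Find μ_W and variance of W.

From S = 1.61W + 19: μ_S = a·μ_W + b, so μ_W = (μ_S − b)/a = (94.509 − 19)/1.61 = 46.9.
variance of S = 17.71² = 313.6441.
variance of S = a²·variance of W, so variance of W = 313.6441/1.61² = 121.

μ_W = 46.9, variance of W = 121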